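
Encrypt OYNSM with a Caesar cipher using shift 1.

PZOTN

O(14): 14+1=15 → P
Y(24): 24+1=25 → Z
N(13): 13+1=14 → O
S(18): 18+1=19 → T
M(12): 12+1=13 → N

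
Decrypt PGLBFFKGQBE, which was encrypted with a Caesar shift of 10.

FWBRVVAWGRU

P(15): 15−10=5 → F
G(6): 6−10=-4≡22 → W
L(11): 11−10=1 → B
B(1): 1−10=-9≡17 → R
F(5): 5−10=-5≡21 → V
F(5): 5−10=-5≡21 → V
K(10): 10−10=0 → A
G(6): 6−10=-4≡22 → W
Q(16): 16−10=6 → G
B(1): 1−10=-9≡17 → R
E(4): 4−10=-6≡20 → U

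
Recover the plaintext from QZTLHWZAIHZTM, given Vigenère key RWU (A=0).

Repeat the key across the ciphertext: RWURWURWURWUR
Q(16)−R(17): -1≡25 → Z
Z(25)−W(22): 3 → D
T(19)−U(20): -1≡25 → Z
L(11)−R(17): -6≡20 → U
H(7)−W(22): -15≡11 → L
W(22)−U(20): 2 → C
Z(25)−R(17): 8 → I
A(0)−W(22): -22≡4 → E
I(8)−U(20): -12≡14 → O
H(7)−R(17): -10≡16 → Q
Z(25)−W(22): 3 → D
T(19)−U(20): -1≡25 → Z
M(12)−R(17): -5≡21 → V

ZDZULCIEOQDZV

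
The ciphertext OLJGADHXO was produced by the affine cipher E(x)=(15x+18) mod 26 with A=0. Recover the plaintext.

YDPUEZBJY

The inverse of 15 mod 26 is 7, since 15·7=105≡1. Apply D(y)=7·(y−18) mod 26:
O(14): 7·(14−18)=-28≡24 → Y
L(11): 7·(11−18)=-49≡3 → D
J(9): 7·(9−18)=-63≡15 → P
G(6): 7·(6−18)=-84≡20 → U
A(0): 7·(0−18)=-126≡4 → E
D(3): 7·(3−18)=-105≡25 → Z
H(7): 7·(7−18)=-77≡1 → B
X(23): 7·(23−18)=35≡9 → J
O(14): 7·(14−18)=-28≡24 → Y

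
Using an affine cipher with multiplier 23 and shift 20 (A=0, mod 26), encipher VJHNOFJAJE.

JTZHEFTUTI

V(21): 23·21+20=503≡9 → J
J(9): 23·9+20=227≡19 → T
H(7): 23·7+20=181≡25 → Z
N(13): 23·13+20=319≡7 → H
O(14): 23·14+20=342≡4 → E
F(5): 23·5+20=135≡5 → F
J(9): 23·9+20=227≡19 → T
A(0): 23·0+20=20 → U
J(9): 23·9+20=227≡19 → T
E(4): 23·4+20=112≡8 → I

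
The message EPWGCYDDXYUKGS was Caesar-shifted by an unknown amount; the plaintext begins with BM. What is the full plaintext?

From the crib: E(4)−B(1)=3, so the shift is 3.
Subtract 3 from each ciphertext letter:
E(4): 4−3=1 → B
P(15): 15−3=12 → M
W(22): 22−3=19 → T
G(6): 6−3=3 → D
C(2): 2−3=-1≡25 → Z
Y(24): 24−3=21 → V
D(3): 3−3=0 → A
D(3): 3−3=0 → A
X(23): 23−3=20 → U
Y(24): 24−3=21 → V
U(20): 20−3=17 → R
K(10): 10−3=7 → H
G(6): 6−3=3 → D
S(18): 18−3=15 → P

BMTDZVAAUVRHDP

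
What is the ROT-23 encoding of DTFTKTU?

D(3): 3+23=26≡0 → A
T(19): 19+23=42≡16 → Q
F(5): 5+23=28≡2 → C
T(19): 19+23=42≡16 → Q
K(10): 10+23=33≡7 → H
T(19): 19+23=42≡16 → Q
U(20): 20+23=43≡17 → R

AQCQHQR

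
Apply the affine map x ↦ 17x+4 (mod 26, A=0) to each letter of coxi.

mifk

c(2): 17·2+4=38≡12 → m
o(14): 17·14+4=242≡8 → i
x(23): 17·23+4=395≡5 → f
i(8): 17·8+4=140≡10 → k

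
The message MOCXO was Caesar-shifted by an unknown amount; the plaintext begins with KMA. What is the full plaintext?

From the crib: M(12)−K(10)=2, so the shift is 2.
Subtract 2 from each ciphertext letter:
M(12): 12−2=10 → K
O(14): 14−2=12 → M
C(2): 2−2=0 → A
X(23): 23−2=21 → V
O(14): 14−2=12 → M

KMAVM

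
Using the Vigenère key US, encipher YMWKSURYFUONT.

SEQCMMLQZMIFN

Repeat the key across the message: USUSUSUSUSUSU
Y(24)+U(20): 44≡18 → S
M(12)+S(18): 30≡4 → E
W(22)+U(20): 42≡16 → Q
K(10)+S(18): 28≡2 → C
S(18)+U(20): 38≡12 → M
U(20)+S(18): 38≡12 → M
R(17)+U(20): 37≡11 → L
Y(24)+S(18): 42≡16 → Q
F(5)+U(20): 25 → Z
U(20)+S(18): 38≡12 → M
O(14)+U(20): 34≡8 → I
N(13)+S(18): 31≡5 → F
T(19)+U(20): 39≡13 → N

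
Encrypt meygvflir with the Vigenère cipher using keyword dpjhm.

pthnhiary

Repeat the key across the message: dpjhmdpjh
m(12)+d(3): 15 → p
e(4)+p(15): 19 → t
y(24)+j(9): 33≡7 → h
g(6)+h(7): 13 → n
v(21)+m(12): 33≡7 → h
f(5)+d(3): 8 → i
l(11)+p(15): 26≡0 → a
i(8)+j(9): 17 → r
r(17)+h(7): 24 → y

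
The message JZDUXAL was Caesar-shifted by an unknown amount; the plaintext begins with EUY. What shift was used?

From the crib: J(9)−E(4)=5, so the shift is 5.

5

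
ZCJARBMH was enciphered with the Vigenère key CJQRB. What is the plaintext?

Repeat the key across the ciphertext: CJQRBCJQ
Z(25)−C(2): 23 → X
C(2)−J(9): -7≡19 → T
J(9)−Q(16): -7≡19 → T
A(0)−R(17): -17≡9 → J
R(17)−B(1): 16 → Q
B(1)−C(2): -1≡25 → Z
M(12)−J(9): 3 → D
H(7)−Q(16): -9≡17 → R

XTTJQZDR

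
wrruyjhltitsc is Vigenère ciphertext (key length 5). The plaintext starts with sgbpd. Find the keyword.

elqfv

Subtract each crib letter from the matching ciphertext letter (mod 26):
w(22)−s(18)=4 → e
r(17)−g(6)=11 → l
r(17)−b(1)=16 → q
u(20)−p(15)=5 → f
y(24)−d(3)=21 → v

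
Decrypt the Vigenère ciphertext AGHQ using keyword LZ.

PHWR

Repeat the key across the ciphertext: LZLZ
A(0)−L(11): -11≡15 → P
G(6)−Z(25): -19≡7 → H
H(7)−L(11): -4≡22 → W
Q(16)−Z(25): -9≡17 → R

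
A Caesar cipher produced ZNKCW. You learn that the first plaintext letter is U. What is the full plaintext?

UIFXR

From the crib: Z(25)−U(20)=5, so the shift is 5.
Subtract 5 from each ciphertext letter:
Z(25): 25−5=20 → U
N(13): 13−5=8 → I
K(10): 10−5=5 → F
C(2): 2−5=-3≡23 → X
W(22): 22−5=17 → R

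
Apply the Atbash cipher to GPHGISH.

TKSTRHS

G(6) → T(19)
P(15) → K(10)
H(7) → S(18)
G(6) → T(19)
I(8) → R(17)
S(18) → H(7)
H(7) → S(18)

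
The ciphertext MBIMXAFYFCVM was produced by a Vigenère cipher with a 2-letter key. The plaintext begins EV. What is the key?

Subtract each crib letter from the matching ciphertext letter (mod 26):
M(12)−E(4)=8 → I
B(1)−V(21)=-20≡6 → G

IG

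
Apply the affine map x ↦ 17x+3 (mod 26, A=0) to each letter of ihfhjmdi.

jsksazcj

i(8): 17·8+3=139≡9 → j
h(7): 17·7+3=122≡18 → s
f(5): 17·5+3=88≡10 → k
h(7): 17·7+3=122≡18 → s
j(9): 17·9+3=156≡0 → a
m(12): 17·12+3=207≡25 → z
d(3): 17·3+3=54≡2 → c
i(8): 17·8+3=139≡9 → j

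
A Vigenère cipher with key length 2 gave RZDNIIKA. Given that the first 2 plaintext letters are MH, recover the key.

Subtract each crib letter from the matching ciphertext letter (mod 26):
R(17)−M(12)=5 → F
Z(25)−H(7)=18 → S

FS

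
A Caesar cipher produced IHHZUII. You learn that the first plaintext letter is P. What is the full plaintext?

POOGBPP

From the crib: I(8)−P(15)=-7≡19, so the shift is 19.
Subtract 19 from each ciphertext letter:
I(8): 8−19=-11≡15 → P
H(7): 7−19=-12≡14 → O
H(7): 7−19=-12≡14 → O
Z(25): 25−19=6 → G
U(20): 20−19=1 → B
I(8): 8−19=-11≡15 → P
I(8): 8−19=-11≡15 → P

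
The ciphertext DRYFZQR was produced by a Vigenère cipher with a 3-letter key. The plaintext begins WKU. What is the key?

Subtract each crib letter from the matching ciphertext letter (mod 26):
D(3)−W(22)=-19≡7 → H
R(17)−K(10)=7 → H
Y(24)−U(20)=4 → E

HHE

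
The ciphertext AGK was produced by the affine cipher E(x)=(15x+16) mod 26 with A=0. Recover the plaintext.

SIK

The inverse of 15 mod 26 is 7, since 15·7=105≡1. Apply D(y)=7·(y−16) mod 26:
A(0): 7·(0−16)=-112≡18 → S
G(6): 7·(6−16)=-70≡8 → I
K(10): 7·(10−16)=-42≡10 → K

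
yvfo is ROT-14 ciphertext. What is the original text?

khra

y(24): 24−14=10 → k
v(21): 21−14=7 → h
f(5): 5−14=-9≡17 → r
o(14): 14−14=0 → a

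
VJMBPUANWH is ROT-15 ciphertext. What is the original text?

GUXMAFLYHS

V(21): 21−15=6 → G
J(9): 9−15=-6≡20 → U
M(12): 12−15=-3≡23 → X
B(1): 1−15=-14≡12 → M
P(15): 15−15=0 → A
U(20): 20−15=5 → F
A(0): 0−15=-15≡11 → L
N(13): 13−15=-2≡24 → Y
W(22): 22−15=7 → H
H(7): 7−15=-8≡18 → S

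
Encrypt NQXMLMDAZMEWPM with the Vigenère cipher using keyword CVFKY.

PLCWJOYFJKGRUW

Repeat the key across the message: CVFKYCVFKYCVFK
N(13)+C(2): 15 → P
Q(16)+V(21): 37≡11 → L
X(23)+F(5): 28≡2 → C
M(12)+K(10): 22 → W
L(11)+Y(24): 35≡9 → J
M(12)+C(2): 14 → O
D(3)+V(21): 24 → Y
A(0)+F(5): 5 → F
Z(25)+K(10): 35≡9 → J
M(12)+Y(24): 36≡10 → K
E(4)+C(2): 6 → G
W(22)+V(21): 43≡17 → R
P(15)+F(5): 20 → U
M(12)+K(10): 22 → W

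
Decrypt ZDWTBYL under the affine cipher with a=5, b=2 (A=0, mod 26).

PVETFUH

The inverse of 5 mod 26 is 21, since 5·21=105≡1. Apply D(y)=21·(y−2) mod 26:
Z(25): 21·(25−2)=483≡15 → P
D(3): 21·(3−2)=21 → V
W(22): 21·(22−2)=420≡4 → E
T(19): 21·(19−2)=357≡19 → T
B(1): 21·(1−2)=-21≡5 → F
Y(24): 21·(24−2)=462≡20 → U
L(11): 21·(11−2)=189≡7 → H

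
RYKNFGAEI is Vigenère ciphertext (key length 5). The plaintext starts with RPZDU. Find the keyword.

Subtract each crib letter from the matching ciphertext letter (mod 26):
R(17)−R(17)=0 → A
Y(24)−P(15)=9 → J
K(10)−Z(25)=-15≡11 → L
N(13)−D(3)=10 → K
F(5)−U(20)=-15≡11 → L

AJLKL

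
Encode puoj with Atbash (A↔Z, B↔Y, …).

kflq

p(15) → k(10)
u(20) → f(5)
o(14) → l(11)
j(9) → q(16)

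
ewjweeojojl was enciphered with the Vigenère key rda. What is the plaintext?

Repeat the key across the ciphertext: rdardardard
e(4)−r(17): -13≡13 → n
w(22)−d(3): 19 → t
j(9)−a(0): 9 → j
w(22)−r(17): 5 → f
e(4)−d(3): 1 → b
e(4)−a(0): 4 → e
o(14)−r(17): -3≡23 → x
j(9)−d(3): 6 → g
o(14)−a(0): 14 → o
j(9)−r(17): -8≡18 → s
l(11)−d(3): 8 → i

ntjfbexgosi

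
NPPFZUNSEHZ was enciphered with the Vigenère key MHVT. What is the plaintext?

Repeat the key across the ciphertext: MHVTMHVTMHV
N(13)−M(12): 1 → B
P(15)−H(7): 8 → I
P(15)−V(21): -6≡20 → U
F(5)−T(19): -14≡12 → M
Z(25)−M(12): 13 → N
U(20)−H(7): 13 → N
N(13)−V(21): -8≡18 → S
S(18)−T(19): -1≡25 → Z
E(4)−M(12): -8≡18 → S
H(7)−H(7): 0 → A
Z(25)−V(21): 4 → E

BIUMNNSZSAE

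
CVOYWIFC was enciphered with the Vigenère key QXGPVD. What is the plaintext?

MYIJBFPF

Repeat the key across the ciphertext: QXGPVDQX
C(2)−Q(16): -14≡12 → M
V(21)−X(23): -2≡24 → Y
O(14)−G(6): 8 → I
Y(24)−P(15): 9 → J
W(22)−V(21): 1 → B
I(8)−D(3): 5 → F
F(5)−Q(16): -11≡15 → P
C(2)−X(23): -21≡5 → F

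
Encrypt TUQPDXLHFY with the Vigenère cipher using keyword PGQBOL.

IAGQRIANVZ

Repeat the key across the message: PGQBOLPGQB
T(19)+P(15): 34≡8 → I
U(20)+G(6): 26≡0 → A
Q(16)+Q(16): 32≡6 → G
P(15)+B(1): 16 → Q
D(3)+O(14): 17 → R
X(23)+L(11): 34≡8 → I
L(11)+P(15): 26≡0 → A
H(7)+G(6): 13 → N
F(5)+Q(16): 21 → V
Y(24)+B(1): 25 → Z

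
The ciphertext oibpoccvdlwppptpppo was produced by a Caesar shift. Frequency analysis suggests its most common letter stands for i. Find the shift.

7

The most frequent ciphertext letter is p (appears 7 times).
p is position 15; i is position 8.
Shift = 7.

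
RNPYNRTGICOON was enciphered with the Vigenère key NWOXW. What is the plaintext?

ERBBREXSLGBSZ

Repeat the key across the ciphertext: NWOXWNWOXWNWO
R(17)−N(13): 4 → E
N(13)−W(22): -9≡17 → R
P(15)−O(14): 1 → B
Y(24)−X(23): 1 → B
N(13)−W(22): -9≡17 → R
R(17)−N(13): 4 → E
T(19)−W(22): -3≡23 → X
G(6)−O(14): -8≡18 → S
I(8)−X(23): -15≡11 → L
C(2)−W(22): -20≡6 → G
O(14)−N(13): 1 → B
O(14)−W(22): -8≡18 → S
N(13)−O(14): -1≡25 → Z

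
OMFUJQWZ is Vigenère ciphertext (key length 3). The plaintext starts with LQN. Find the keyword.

DWS

Subtract each crib letter from the matching ciphertext letter (mod 26):
O(14)−L(11)=3 → D
M(12)−Q(16)=-4≡22 → W
F(5)−N(13)=-8≡18 → S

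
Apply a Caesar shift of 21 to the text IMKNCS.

I(8): 8+21=29≡3 → D
M(12): 12+21=33≡7 → H
K(10): 10+21=31≡5 → F
N(13): 13+21=34≡8 → I
C(2): 2+21=23 → X
S(18): 18+21=39≡13 → N

DHFIXN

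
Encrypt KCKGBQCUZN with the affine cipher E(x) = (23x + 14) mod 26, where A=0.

K(10): 23·10+14=244≡10 → K
C(2): 23·2+14=60≡8 → I
K(10): 23·10+14=244≡10 → K
G(6): 23·6+14=152≡22 → W
B(1): 23·1+14=37≡11 → L
Q(16): 23·16+14=382≡18 → S
C(2): 23·2+14=60≡8 → I
U(20): 23·20+14=474≡6 → G
Z(25): 23·25+14=589≡17 → R
N(13): 23·13+14=313≡1 → B

KIKWLSIGRB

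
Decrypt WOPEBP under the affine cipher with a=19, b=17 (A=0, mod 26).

DTENGE

The inverse of 19 mod 26 is 11, since 19·11=209≡1. Apply D(y)=11·(y−17) mod 26:
W(22): 11·(22−17)=55≡3 → D
O(14): 11·(14−17)=-33≡19 → T
P(15): 11·(15−17)=-22≡4 → E
E(4): 11·(4−17)=-143≡13 → N
B(1): 11·(1−17)=-176≡6 → G
P(15): 11·(15−17)=-22≡4 → E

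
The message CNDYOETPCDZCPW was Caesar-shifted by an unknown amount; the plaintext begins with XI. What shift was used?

From the crib: C(2)−X(23)=-21≡5, so the shift is 5.

5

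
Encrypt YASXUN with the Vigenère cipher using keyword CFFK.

AFXHWS

Repeat the key across the message: CFFKCF
Y(24)+C(2): 26≡0 → A
A(0)+F(5): 5 → F
S(18)+F(5): 23 → X
X(23)+K(10): 33≡7 → H
U(20)+C(2): 22 → W
N(13)+F(5): 18 → S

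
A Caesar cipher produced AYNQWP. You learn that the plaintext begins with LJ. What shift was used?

15

From the crib: A(0)−L(11)=-11≡15, so the shift is 15.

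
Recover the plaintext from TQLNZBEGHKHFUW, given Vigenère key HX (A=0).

Repeat the key across the ciphertext: HXHXHXHXHXHXHX
T(19)−H(7): 12 → M
Q(16)−X(23): -7≡19 → T
L(11)−H(7): 4 → E
N(13)−X(23): -10≡16 → Q
Z(25)−H(7): 18 → S
B(1)−X(23): -22≡4 → E
E(4)−H(7): -3≡23 → X
G(6)−X(23): -17≡9 → J
H(7)−H(7): 0 → A
K(10)−X(23): -13≡13 → N
H(7)−H(7): 0 → A
F(5)−X(23): -18≡8 → I
U(20)−H(7): 13 → N
W(22)−X(23): -1≡25 → Z

MTEQSEXJANAINZ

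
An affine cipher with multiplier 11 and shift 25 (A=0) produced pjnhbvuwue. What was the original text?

The inverse of 11 mod 26 is 19, since 11·19=209≡1. Apply D(y)=19·(y−25) mod 26:
p(15): 19·(15−25)=-190≡18 → s
j(9): 19·(9−25)=-304≡8 → i
n(13): 19·(13−25)=-228≡6 → g
h(7): 19·(7−25)=-342≡22 → w
b(1): 19·(1−25)=-456≡12 → m
v(21): 19·(21−25)=-76≡2 → c
u(20): 19·(20−25)=-95≡9 → j
w(22): 19·(22−25)=-57≡21 → v
u(20): 19·(20−25)=-95≡9 → j
e(4): 19·(4−25)=-399≡17 → r

sigwmcjvjr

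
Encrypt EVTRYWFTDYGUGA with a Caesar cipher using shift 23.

E(4): 4+23=27≡1 → B
V(21): 21+23=44≡18 → S
T(19): 19+23=42≡16 → Q
R(17): 17+23=40≡14 → O
Y(24): 24+23=47≡21 → V
W(22): 22+23=45≡19 → T
F(5): 5+23=28≡2 → C
T(19): 19+23=42≡16 → Q
D(3): 3+23=26≡0 → A
Y(24): 24+23=47≡21 → V
G(6): 6+23=29≡3 → D
U(20): 20+23=43≡17 → R
G(6): 6+23=29≡3 → D
A(0): 0+23=23 → X

BSQOVTCQAVDRDX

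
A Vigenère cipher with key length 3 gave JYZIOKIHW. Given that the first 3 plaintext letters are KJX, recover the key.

Subtract each crib letter from the matching ciphertext letter (mod 26):
J(9)−K(10)=-1≡25 → Z
Y(24)−J(9)=15 → P
Z(25)−X(23)=2 → C

ZPC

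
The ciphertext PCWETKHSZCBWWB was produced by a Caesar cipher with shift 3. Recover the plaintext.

P(15): 15−3=12 → M
C(2): 2−3=-1≡25 → Z
W(22): 22−3=19 → T
E(4): 4−3=1 → B
T(19): 19−3=16 → Q
K(10): 10−3=7 → H
H(7): 7−3=4 → E
S(18): 18−3=15 → P
Z(25): 25−3=22 → W
C(2): 2−3=-1≡25 → Z
B(1): 1−3=-2≡24 → Y
W(22): 22−3=19 → T
W(22): 22−3=19 → T
B(1): 1−3=-2≡24 → Y

MZTBQHEPWZYTTY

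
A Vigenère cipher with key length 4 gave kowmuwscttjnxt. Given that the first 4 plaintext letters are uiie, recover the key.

Subtract each crib letter from the matching ciphertext letter (mod 26):
k(10)−u(20)=-10≡16 → q
o(14)−i(8)=6 → g
w(22)−i(8)=14 → o
m(12)−e(4)=8 → i

qgoi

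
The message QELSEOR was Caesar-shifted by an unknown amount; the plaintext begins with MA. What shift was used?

4

From the crib: Q(16)−M(12)=4, so the shift is 4.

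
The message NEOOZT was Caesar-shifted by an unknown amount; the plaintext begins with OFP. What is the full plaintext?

From the crib: N(13)−O(14)=-1≡25, so the shift is 25.
Subtract 25 from each ciphertext letter:
N(13): 13−25=-12≡14 → O
E(4): 4−25=-21≡5 → F
O(14): 14−25=-11≡15 → P
O(14): 14−25=-11≡15 → P
Z(25): 25−25=0 → A
T(19): 19−25=-6≡20 → U

OFPPAU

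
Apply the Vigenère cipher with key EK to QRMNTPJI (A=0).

Repeat the key across the message: EKEKEKEK
Q(16)+E(4): 20 → U
R(17)+K(10): 27≡1 → B
M(12)+E(4): 16 → Q
N(13)+K(10): 23 → X
T(19)+E(4): 23 → X
P(15)+K(10): 25 → Z
J(9)+E(4): 13 → N
I(8)+K(10): 18 → S

UBQXXZNS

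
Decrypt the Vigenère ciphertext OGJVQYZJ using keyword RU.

Repeat the key across the ciphertext: RURURURU
O(14)−R(17): -3≡23 → X
G(6)−U(20): -14≡12 → M
J(9)−R(17): -8≡18 → S
V(21)−U(20): 1 → B
Q(16)−R(17): -1≡25 → Z
Y(24)−U(20): 4 → E
Z(25)−R(17): 8 → I
J(9)−U(20): -11≡15 → P

XMSBZEIP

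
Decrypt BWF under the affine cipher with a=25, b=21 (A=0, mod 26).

The inverse of 25 mod 26 is 25, since 25·25=625≡1. Apply D(y)=25·(y−21) mod 26:
B(1): 25·(1−21)=-500≡20 → U
W(22): 25·(22−21)=25 → Z
F(5): 25·(5−21)=-400≡16 → Q

UZQ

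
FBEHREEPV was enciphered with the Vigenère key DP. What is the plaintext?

Repeat the key across the ciphertext: DPDPDPDPD
F(5)−D(3): 2 → C
B(1)−P(15): -14≡12 → M
E(4)−D(3): 1 → B
H(7)−P(15): -8≡18 → S
R(17)−D(3): 14 → O
E(4)−P(15): -11≡15 → P
E(4)−D(3): 1 → B
P(15)−P(15): 0 → A
V(21)−D(3): 18 → S

CMBSOPBAS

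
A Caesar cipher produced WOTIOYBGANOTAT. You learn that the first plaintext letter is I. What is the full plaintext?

IAFUAKNSMZAFMF

From the crib: W(22)−I(8)=14, so the shift is 14.
Subtract 14 from each ciphertext letter:
W(22): 22−14=8 → I
O(14): 14−14=0 → A
T(19): 19−14=5 → F
I(8): 8−14=-6≡20 → U
O(14): 14−14=0 → A
Y(24): 24−14=10 → K
B(1): 1−14=-13≡13 → N
G(6): 6−14=-8≡18 → S
A(0): 0−14=-14≡12 → M
N(13): 13−14=-1≡25 → Z
O(14): 14−14=0 → A
T(19): 19−14=5 → F
A(0): 0−14=-14≡12 → M
T(19): 19−14=5 → F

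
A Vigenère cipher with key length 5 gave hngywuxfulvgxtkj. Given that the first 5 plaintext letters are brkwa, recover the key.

gwwcw

Subtract each crib letter from the matching ciphertext letter (mod 26):
h(7)−b(1)=6 → g
n(13)−r(17)=-4≡22 → w
g(6)−k(10)=-4≡22 → w
y(24)−w(22)=2 → c
w(22)−a(0)=22 → w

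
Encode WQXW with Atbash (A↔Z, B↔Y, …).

DJCD

W(22) → D(3)
Q(16) → J(9)
X(23) → C(2)
W(22) → D(3)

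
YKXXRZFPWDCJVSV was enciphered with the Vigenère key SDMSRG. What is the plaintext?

GHLFATNMKLLDDPJ

Repeat the key across the ciphertext: SDMSRGSDMSRGSDM
Y(24)−S(18): 6 → G
K(10)−D(3): 7 → H
X(23)−M(12): 11 → L
X(23)−S(18): 5 → F
R(17)−R(17): 0 → A
Z(25)−G(6): 19 → T
F(5)−S(18): -13≡13 → N
P(15)−D(3): 12 → M
W(22)−M(12): 10 → K
D(3)−S(18): -15≡11 → L
C(2)−R(17): -15≡11 → L
J(9)−G(6): 3 → D
V(21)−S(18): 3 → D
S(18)−D(3): 15 → P
V(21)−M(12): 9 → J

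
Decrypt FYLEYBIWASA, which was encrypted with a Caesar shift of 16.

F(5): 5−16=-11≡15 → P
Y(24): 24−16=8 → I
L(11): 11−16=-5≡21 → V
E(4): 4−16=-12≡14 → O
Y(24): 24−16=8 → I
B(1): 1−16=-15≡11 → L
I(8): 8−16=-8≡18 → S
W(22): 22−16=6 → G
A(0): 0−16=-16≡10 → K
S(18): 18−16=2 → C
A(0): 0−16=-16≡10 → K

PIVOILSGKCK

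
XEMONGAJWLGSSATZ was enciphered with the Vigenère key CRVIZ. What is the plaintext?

VNRGOEJOOMEBXSUX

Repeat the key across the ciphertext: CRVIZCRVIZCRVIZC
X(23)−C(2): 21 → V
E(4)−R(17): -13≡13 → N
M(12)−V(21): -9≡17 → R
O(14)−I(8): 6 → G
N(13)−Z(25): -12≡14 → O
G(6)−C(2): 4 → E
A(0)−R(17): -17≡9 → J
J(9)−V(21): -12≡14 → O
W(22)−I(8): 14 → O
L(11)−Z(25): -14≡12 → M
G(6)−C(2): 4 → E
S(18)−R(17): 1 → B
S(18)−V(21): -3≡23 → X
A(0)−I(8): -8≡18 → S
T(19)−Z(25): -6≡20 → U
Z(25)−C(2): 23 → X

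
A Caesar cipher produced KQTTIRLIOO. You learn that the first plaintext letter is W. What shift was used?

From the crib: K(10)−W(22)=-12≡14, so the shift is 14.

14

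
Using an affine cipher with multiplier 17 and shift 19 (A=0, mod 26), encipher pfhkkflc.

p(15): 17·15+19=274≡14 → o
f(5): 17·5+19=104≡0 → a
h(7): 17·7+19=138≡8 → i
k(10): 17·10+19=189≡7 → h
k(10): 17·10+19=189≡7 → h
f(5): 17·5+19=104≡0 → a
l(11): 17·11+19=206≡24 → y
c(2): 17·2+19=53≡1 → b

oaihhayb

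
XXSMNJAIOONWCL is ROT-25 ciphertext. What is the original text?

X(23): 23−25=-2≡24 → Y
X(23): 23−25=-2≡24 → Y
S(18): 18−25=-7≡19 → T
M(12): 12−25=-13≡13 → N
N(13): 13−25=-12≡14 → O
J(9): 9−25=-16≡10 → K
A(0): 0−25=-25≡1 → B
I(8): 8−25=-17≡9 → J
O(14): 14−25=-11≡15 → P
O(14): 14−25=-11≡15 → P
N(13): 13−25=-12≡14 → O
W(22): 22−25=-3≡23 → X
C(2): 2−25=-23≡3 → D
L(11): 11−25=-14≡12 → M

YYTNOKBJPPOXDM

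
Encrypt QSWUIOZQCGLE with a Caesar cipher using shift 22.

Q(16): 16+22=38≡12 → M
S(18): 18+22=40≡14 → O
W(22): 22+22=44≡18 → S
U(20): 20+22=42≡16 → Q
I(8): 8+22=30≡4 → E
O(14): 14+22=36≡10 → K
Z(25): 25+22=47≡21 → V
Q(16): 16+22=38≡12 → M
C(2): 2+22=24 → Y
G(6): 6+22=28≡2 → C
L(11): 11+22=33≡7 → H
E(4): 4+22=26≡0 → A

MOSQEKVMYCHA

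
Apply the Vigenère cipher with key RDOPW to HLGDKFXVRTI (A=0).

YOUSGWAJGPZ

Repeat the key across the message: RDOPWRDOPWR
H(7)+R(17): 24 → Y
L(11)+D(3): 14 → O
G(6)+O(14): 20 → U
D(3)+P(15): 18 → S
K(10)+W(22): 32≡6 → G
F(5)+R(17): 22 → W
X(23)+D(3): 26≡0 → A
V(21)+O(14): 35≡9 → J
R(17)+P(15): 32≡6 → G
T(19)+W(22): 41≡15 → P
I(8)+R(17): 25 → Z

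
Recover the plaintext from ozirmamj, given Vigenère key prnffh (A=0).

Repeat the key across the ciphertext: prnffhpr
o(14)−p(15): -1≡25 → z
z(25)−r(17): 8 → i
i(8)−n(13): -5≡21 → v
r(17)−f(5): 12 → m
m(12)−f(5): 7 → h
a(0)−h(7): -7≡19 → t
m(12)−p(15): -3≡23 → x
j(9)−r(17): -8≡18 → s

zivmhtxs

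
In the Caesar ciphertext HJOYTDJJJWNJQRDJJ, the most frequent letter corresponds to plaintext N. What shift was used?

The most frequent ciphertext letter is J (appears 7 times).
J is position 9; N is position 13.
Shift = -4≡22.

22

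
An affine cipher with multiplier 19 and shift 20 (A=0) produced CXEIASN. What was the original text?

KHGYOEB

The inverse of 19 mod 26 is 11, since 19·11=209≡1. Apply D(y)=11·(y−20) mod 26:
C(2): 11·(2−20)=-198≡10 → K
X(23): 11·(23−20)=33≡7 → H
E(4): 11·(4−20)=-176≡6 → G
I(8): 11·(8−20)=-132≡24 → Y
A(0): 11·(0−20)=-220≡14 → O
S(18): 11·(18−20)=-22≡4 → E
N(13): 11·(13−20)=-77≡1 → B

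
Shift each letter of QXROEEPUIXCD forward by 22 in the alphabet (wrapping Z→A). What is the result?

Q(16): 16+22=38≡12 → M
X(23): 23+22=45≡19 → T
R(17): 17+22=39≡13 → N
O(14): 14+22=36≡10 → K
E(4): 4+22=26≡0 → A
E(4): 4+22=26≡0 → A
P(15): 15+22=37≡11 → L
U(20): 20+22=42≡16 → Q
I(8): 8+22=30≡4 → E
X(23): 23+22=45≡19 → T
C(2): 2+22=24 → Y
D(3): 3+22=25 → Z

MTNKAALQETYZ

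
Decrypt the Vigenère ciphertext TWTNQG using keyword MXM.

HZHBTU

Repeat the key across the ciphertext: MXMMXM
T(19)−M(12): 7 → H
W(22)−X(23): -1≡25 → Z
T(19)−M(12): 7 → H
N(13)−M(12): 1 → B
Q(16)−X(23): -7≡19 → T
G(6)−M(12): -6≡20 → U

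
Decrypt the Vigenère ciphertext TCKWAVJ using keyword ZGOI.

UWWOBPV

Repeat the key across the ciphertext: ZGOIZGO
T(19)−Z(25): -6≡20 → U
C(2)−G(6): -4≡22 → W
K(10)−O(14): -4≡22 → W
W(22)−I(8): 14 → O
A(0)−Z(25): -25≡1 → B
V(21)−G(6): 15 → P
J(9)−O(14): -5≡21 → V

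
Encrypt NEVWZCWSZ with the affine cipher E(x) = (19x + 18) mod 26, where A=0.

FQBUZEUWZ

N(13): 19·13+18=265≡5 → F
E(4): 19·4+18=94≡16 → Q
V(21): 19·21+18=417≡1 → B
W(22): 19·22+18=436≡20 → U
Z(25): 19·25+18=493≡25 → Z
C(2): 19·2+18=56≡4 → E
W(22): 19·22+18=436≡20 → U
S(18): 19·18+18=360≡22 → W
Z(25): 19·25+18=493≡25 → Z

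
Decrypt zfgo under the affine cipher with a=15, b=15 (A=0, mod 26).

The inverse of 15 mod 26 is 7, since 15·7=105≡1. Apply D(y)=7·(y−15) mod 26:
z(25): 7·(25−15)=70≡18 → s
f(5): 7·(5−15)=-70≡8 → i
g(6): 7·(6−15)=-63≡15 → p
o(14): 7·(14−15)=-7≡19 → t

sipt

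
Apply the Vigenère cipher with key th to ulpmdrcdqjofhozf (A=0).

nsitwyvkjqhmavsm

Repeat the key across the message: thththththththth
u(20)+t(19): 39≡13 → n
l(11)+h(7): 18 → s
p(15)+t(19): 34≡8 → i
m(12)+h(7): 19 → t
d(3)+t(19): 22 → w
r(17)+h(7): 24 → y
c(2)+t(19): 21 → v
d(3)+h(7): 10 → k
q(16)+t(19): 35≡9 → j
j(9)+h(7): 16 → q
o(14)+t(19): 33≡7 → h
f(5)+h(7): 12 → m
h(7)+t(19): 26≡0 → a
o(14)+h(7): 21 → v
z(25)+t(19): 44≡18 → s
f(5)+h(7): 12 → m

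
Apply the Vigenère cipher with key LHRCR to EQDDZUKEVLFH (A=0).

Repeat the key across the message: LHRCRLHRCRLH
E(4)+L(11): 15 → P
Q(16)+H(7): 23 → X
D(3)+R(17): 20 → U
D(3)+C(2): 5 → F
Z(25)+R(17): 42≡16 → Q
U(20)+L(11): 31≡5 → F
K(10)+H(7): 17 → R
E(4)+R(17): 21 → V
V(21)+C(2): 23 → X
L(11)+R(17): 28≡2 → C
F(5)+L(11): 16 → Q
H(7)+H(7): 14 → O

PXUFQFRVXCQO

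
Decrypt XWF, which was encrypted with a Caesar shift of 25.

YXG

X(23): 23−25=-2≡24 → Y
W(22): 22−25=-3≡23 → X
F(5): 5−25=-20≡6 → G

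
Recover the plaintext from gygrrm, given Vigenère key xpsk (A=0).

Repeat the key across the ciphertext: xpskxp
g(6)−x(23): -17≡9 → j
y(24)−p(15): 9 → j
g(6)−s(18): -12≡14 → o
r(17)−k(10): 7 → h
r(17)−x(23): -6≡20 → u
m(12)−p(15): -3≡23 → x

jjohux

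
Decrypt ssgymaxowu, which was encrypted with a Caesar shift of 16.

ccqiwkhyge

s(18): 18−16=2 → c
s(18): 18−16=2 → c
g(6): 6−16=-10≡16 → q
y(24): 24−16=8 → i
m(12): 12−16=-4≡22 → w
a(0): 0−16=-16≡10 → k
x(23): 23−16=7 → h
o(14): 14−16=-2≡24 → y
w(22): 22−16=6 → g
u(20): 20−16=4 → e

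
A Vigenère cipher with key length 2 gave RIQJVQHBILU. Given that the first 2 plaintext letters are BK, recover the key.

QY

Subtract each crib letter from the matching ciphertext letter (mod 26):
R(17)−B(1)=16 → Q
I(8)−K(10)=-2≡24 → Y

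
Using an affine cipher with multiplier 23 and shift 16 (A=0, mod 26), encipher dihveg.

d(3): 23·3+16=85≡7 → h
i(8): 23·8+16=200≡18 → s
h(7): 23·7+16=177≡21 → v
v(21): 23·21+16=499≡5 → f
e(4): 23·4+16=108≡4 → e
g(6): 23·6+16=154≡24 → y

hsvfey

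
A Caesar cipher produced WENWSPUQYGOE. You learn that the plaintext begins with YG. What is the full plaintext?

From the crib: W(22)−Y(24)=-2≡24, so the shift is 24.
Subtract 24 from each ciphertext letter:
W(22): 22−24=-2≡24 → Y
E(4): 4−24=-20≡6 → G
N(13): 13−24=-11≡15 → P
W(22): 22−24=-2≡24 → Y
S(18): 18−24=-6≡20 → U
P(15): 15−24=-9≡17 → R
U(20): 20−24=-4≡22 → W
Q(16): 16−24=-8≡18 → S
Y(24): 24−24=0 → A
G(6): 6−24=-18≡8 → I
O(14): 14−24=-10≡16 → Q
E(4): 4−24=-20≡6 → G

YGPYURWSAIQG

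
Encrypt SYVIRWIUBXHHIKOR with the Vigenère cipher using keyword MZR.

Repeat the key across the message: MZRMZRMZRMZRMZRM
S(18)+M(12): 30≡4 → E
Y(24)+Z(25): 49≡23 → X
V(21)+R(17): 38≡12 → M
I(8)+M(12): 20 → U
R(17)+Z(25): 42≡16 → Q
W(22)+R(17): 39≡13 → N
I(8)+M(12): 20 → U
U(20)+Z(25): 45≡19 → T
B(1)+R(17): 18 → S
X(23)+M(12): 35≡9 → J
H(7)+Z(25): 32≡6 → G
H(7)+R(17): 24 → Y
I(8)+M(12): 20 → U
K(10)+Z(25): 35≡9 → J
O(14)+R(17): 31≡5 → F
R(17)+M(12): 29≡3 → D

EXMUQNUTSJGYUJFD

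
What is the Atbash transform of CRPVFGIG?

C(2) → X(23)
R(17) → I(8)
P(15) → K(10)
V(21) → E(4)
F(5) → U(20)
G(6) → T(19)
I(8) → R(17)
G(6) → T(19)

XIKEUTRT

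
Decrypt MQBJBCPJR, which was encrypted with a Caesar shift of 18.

UYJRJKXRZ

M(12): 12−18=-6≡20 → U
Q(16): 16−18=-2≡24 → Y
B(1): 1−18=-17≡9 → J
J(9): 9−18=-9≡17 → R
B(1): 1−18=-17≡9 → J
C(2): 2−18=-16≡10 → K
P(15): 15−18=-3≡23 → X
J(9): 9−18=-9≡17 → R
R(17): 17−18=-1≡25 → Z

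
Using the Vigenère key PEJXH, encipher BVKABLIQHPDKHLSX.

Repeat the key across the message: PEJXHPEJXHPEJXHP
B(1)+P(15): 16 → Q
V(21)+E(4): 25 → Z
K(10)+J(9): 19 → T
A(0)+X(23): 23 → X
B(1)+H(7): 8 → I
L(11)+P(15): 26≡0 → A
I(8)+E(4): 12 → M
Q(16)+J(9): 25 → Z
H(7)+X(23): 30≡4 → E
P(15)+H(7): 22 → W
D(3)+P(15): 18 → S
K(10)+E(4): 14 → O
H(7)+J(9): 16 → Q
L(11)+X(23): 34≡8 → I
S(18)+H(7): 25 → Z
X(23)+P(15): 38≡12 → M

QZTXIAMZEWSOQIZM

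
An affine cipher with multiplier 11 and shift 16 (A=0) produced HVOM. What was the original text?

LROC

The inverse of 11 mod 26 is 19, since 11·19=209≡1. Apply D(y)=19·(y−16) mod 26:
H(7): 19·(7−16)=-171≡11 → L
V(21): 19·(21−16)=95≡17 → R
O(14): 19·(14−16)=-38≡14 → O
M(12): 19·(12−16)=-76≡2 → C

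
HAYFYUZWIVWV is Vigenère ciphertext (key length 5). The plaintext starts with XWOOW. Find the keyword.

Subtract each crib letter from the matching ciphertext letter (mod 26):
H(7)−X(23)=-16≡10 → K
A(0)−W(22)=-22≡4 → E
Y(24)−O(14)=10 → K
F(5)−O(14)=-9≡17 → R
Y(24)−W(22)=2 → C

KEKRC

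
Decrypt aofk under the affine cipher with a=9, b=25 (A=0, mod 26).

The inverse of 9 mod 26 is 3, since 9·3=27≡1. Apply D(y)=3·(y−25) mod 26:
a(0): 3·(0−25)=-75≡3 → d
o(14): 3·(14−25)=-33≡19 → t
f(5): 3·(5−25)=-60≡18 → s
k(10): 3·(10−25)=-45≡7 → h

dtsh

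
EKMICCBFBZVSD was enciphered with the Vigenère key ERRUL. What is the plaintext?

ATVORYKOHORBM

Repeat the key across the ciphertext: ERRULERRULERR
E(4)−E(4): 0 → A
K(10)−R(17): -7≡19 → T
M(12)−R(17): -5≡21 → V
I(8)−U(20): -12≡14 → O
C(2)−L(11): -9≡17 → R
C(2)−E(4): -2≡24 → Y
B(1)−R(17): -16≡10 → K
F(5)−R(17): -12≡14 → O
B(1)−U(20): -19≡7 → H
Z(25)−L(11): 14 → O
V(21)−E(4): 17 → R
S(18)−R(17): 1 → B
D(3)−R(17): -14≡12 → M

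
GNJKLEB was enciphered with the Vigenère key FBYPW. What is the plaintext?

Repeat the key across the ciphertext: FBYPWFB
G(6)−F(5): 1 → B
N(13)−B(1): 12 → M
J(9)−Y(24): -15≡11 → L
K(10)−P(15): -5≡21 → V
L(11)−W(22): -11≡15 → P
E(4)−F(5): -1≡25 → Z
B(1)−B(1): 0 → A

BMLVPZA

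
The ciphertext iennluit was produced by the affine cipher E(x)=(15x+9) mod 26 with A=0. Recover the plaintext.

The inverse of 15 mod 26 is 7, since 15·7=105≡1. Apply D(y)=7·(y−9) mod 26:
i(8): 7·(8−9)=-7≡19 → t
e(4): 7·(4−9)=-35≡17 → r
n(13): 7·(13−9)=28≡2 → c
n(13): 7·(13−9)=28≡2 → c
l(11): 7·(11−9)=14 → o
u(20): 7·(20−9)=77≡25 → z
i(8): 7·(8−9)=-7≡19 → t
t(19): 7·(19−9)=70≡18 → s

trccozts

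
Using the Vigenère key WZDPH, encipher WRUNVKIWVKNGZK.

Repeat the key across the message: WZDPHWZDPHWZDP
W(22)+W(22): 44≡18 → S
R(17)+Z(25): 42≡16 → Q
U(20)+D(3): 23 → X
N(13)+P(15): 28≡2 → C
V(21)+H(7): 28≡2 → C
K(10)+W(22): 32≡6 → G
I(8)+Z(25): 33≡7 → H
W(22)+D(3): 25 → Z
V(21)+P(15): 36≡10 → K
K(10)+H(7): 17 → R
N(13)+W(22): 35≡9 → J
G(6)+Z(25): 31≡5 → F
Z(25)+D(3): 28≡2 → C
K(10)+P(15): 25 → Z

SQXCCGHZKRJFCZ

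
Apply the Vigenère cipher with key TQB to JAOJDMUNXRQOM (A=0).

CQPCTNNDYKGPF

Repeat the key across the message: TQBTQBTQBTQBT
J(9)+T(19): 28≡2 → C
A(0)+Q(16): 16 → Q
O(14)+B(1): 15 → P
J(9)+T(19): 28≡2 → C
D(3)+Q(16): 19 → T
M(12)+B(1): 13 → N
U(20)+T(19): 39≡13 → N
N(13)+Q(16): 29≡3 → D
X(23)+B(1): 24 → Y
R(17)+T(19): 36≡10 → K
Q(16)+Q(16): 32≡6 → G
O(14)+B(1): 15 → P
M(12)+T(19): 31≡5 → F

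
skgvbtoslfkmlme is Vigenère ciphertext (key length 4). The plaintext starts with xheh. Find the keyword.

vdco

Subtract each crib letter from the matching ciphertext letter (mod 26):
s(18)−x(23)=-5≡21 → v
k(10)−h(7)=3 → d
g(6)−e(4)=2 → c
v(21)−h(7)=14 → o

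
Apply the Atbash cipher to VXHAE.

V(21) → E(4)
X(23) → C(2)
H(7) → S(18)
A(0) → Z(25)
E(4) → V(21)

ECSZV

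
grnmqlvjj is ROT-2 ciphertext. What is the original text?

g(6): 6−2=4 → e
r(17): 17−2=15 → p
n(13): 13−2=11 → l
m(12): 12−2=10 → k
q(16): 16−2=14 → o
l(11): 11−2=9 → j
v(21): 21−2=19 → t
j(9): 9−2=7 → h
j(9): 9−2=7 → h

eplkojthh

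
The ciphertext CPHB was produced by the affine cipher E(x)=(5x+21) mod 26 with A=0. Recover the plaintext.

RESW

The inverse of 5 mod 26 is 21, since 5·21=105≡1. Apply D(y)=21·(y−21) mod 26:
C(2): 21·(2−21)=-399≡17 → R
P(15): 21·(15−21)=-126≡4 → E
H(7): 21·(7−21)=-294≡18 → S
B(1): 21·(1−21)=-420≡22 → W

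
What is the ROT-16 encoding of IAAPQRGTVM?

I(8): 8+16=24 → Y
A(0): 0+16=16 → Q
A(0): 0+16=16 → Q
P(15): 15+16=31≡5 → F
Q(16): 16+16=32≡6 → G
R(17): 17+16=33≡7 → H
G(6): 6+16=22 → W
T(19): 19+16=35≡9 → J
V(21): 21+16=37≡11 → L
M(12): 12+16=28≡2 → C

YQQFGHWJLC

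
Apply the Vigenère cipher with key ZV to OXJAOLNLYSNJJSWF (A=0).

Repeat the key across the message: ZVZVZVZVZVZVZVZV
O(14)+Z(25): 39≡13 → N
X(23)+V(21): 44≡18 → S
J(9)+Z(25): 34≡8 → I
A(0)+V(21): 21 → V
O(14)+Z(25): 39≡13 → N
L(11)+V(21): 32≡6 → G
N(13)+Z(25): 38≡12 → M
L(11)+V(21): 32≡6 → G
Y(24)+Z(25): 49≡23 → X
S(18)+V(21): 39≡13 → N
N(13)+Z(25): 38≡12 → M
J(9)+V(21): 30≡4 → E
J(9)+Z(25): 34≡8 → I
S(18)+V(21): 39≡13 → N
W(22)+Z(25): 47≡21 → V
F(5)+V(21): 26≡0 → A

NSIVNGMGXNMEINVA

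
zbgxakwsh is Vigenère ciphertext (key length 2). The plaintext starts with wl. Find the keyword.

dq

Subtract each crib letter from the matching ciphertext letter (mod 26):
z(25)−w(22)=3 → d
b(1)−l(11)=-10≡16 → q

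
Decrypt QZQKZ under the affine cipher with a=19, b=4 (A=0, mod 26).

CXCOX

The inverse of 19 mod 26 is 11, since 19·11=209≡1. Apply D(y)=11·(y−4) mod 26:
Q(16): 11·(16−4)=132≡2 → C
Z(25): 11·(25−4)=231≡23 → X
Q(16): 11·(16−4)=132≡2 → C
K(10): 11·(10−4)=66≡14 → O
Z(25): 11·(25−4)=231≡23 → X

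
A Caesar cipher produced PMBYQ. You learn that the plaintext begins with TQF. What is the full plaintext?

TQFCU

From the crib: P(15)−T(19)=-4≡22, so the shift is 22.
Subtract 22 from each ciphertext letter:
P(15): 15−22=-7≡19 → T
M(12): 12−22=-10≡16 → Q
B(1): 1−22=-21≡5 → F
Y(24): 24−22=2 → C
Q(16): 16−22=-6≡20 → U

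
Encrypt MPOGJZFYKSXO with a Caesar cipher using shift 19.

FIHZCSYRDLQH

M(12): 12+19=31≡5 → F
P(15): 15+19=34≡8 → I
O(14): 14+19=33≡7 → H
G(6): 6+19=25 → Z
J(9): 9+19=28≡2 → C
Z(25): 25+19=44≡18 → S
F(5): 5+19=24 → Y
Y(24): 24+19=43≡17 → R
K(10): 10+19=29≡3 → D
S(18): 18+19=37≡11 → L
X(23): 23+19=42≡16 → Q
O(14): 14+19=33≡7 → H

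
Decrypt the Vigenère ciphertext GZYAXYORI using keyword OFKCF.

Repeat the key across the ciphertext: OFKCFOFKC
G(6)−O(14): -8≡18 → S
Z(25)−F(5): 20 → U
Y(24)−K(10): 14 → O
A(0)−C(2): -2≡24 → Y
X(23)−F(5): 18 → S
Y(24)−O(14): 10 → K
O(14)−F(5): 9 → J
R(17)−K(10): 7 → H
I(8)−C(2): 6 → G

SUOYSKJHG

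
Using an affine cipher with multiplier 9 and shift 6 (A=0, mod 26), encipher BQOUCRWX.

B(1): 9·1+6=15 → P
Q(16): 9·16+6=150≡20 → U
O(14): 9·14+6=132≡2 → C
U(20): 9·20+6=186≡4 → E
C(2): 9·2+6=24 → Y
R(17): 9·17+6=159≡3 → D
W(22): 9·22+6=204≡22 → W
X(23): 9·23+6=213≡5 → F

PUCEYDWF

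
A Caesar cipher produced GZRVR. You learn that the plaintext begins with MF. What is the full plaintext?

MFXBX

From the crib: G(6)−M(12)=-6≡20, so the shift is 20.
Subtract 20 from each ciphertext letter:
G(6): 6−20=-14≡12 → M
Z(25): 25−20=5 → F
R(17): 17−20=-3≡23 → X
V(21): 21−20=1 → B
R(17): 17−20=-3≡23 → X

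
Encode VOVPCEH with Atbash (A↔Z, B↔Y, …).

V(21) → E(4)
O(14) → L(11)
V(21) → E(4)
P(15) → K(10)
C(2) → X(23)
E(4) → V(21)
H(7) → S(18)

ELEKXVS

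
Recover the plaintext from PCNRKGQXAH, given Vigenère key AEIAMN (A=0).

PYFRYTQTSH

Repeat the key across the ciphertext: AEIAMNAEIA
P(15)−A(0): 15 → P
C(2)−E(4): -2≡24 → Y
N(13)−I(8): 5 → F
R(17)−A(0): 17 → R
K(10)−M(12): -2≡24 → Y
G(6)−N(13): -7≡19 → T
Q(16)−A(0): 16 → Q
X(23)−E(4): 19 → T
A(0)−I(8): -8≡18 → S
H(7)−A(0): 7 → H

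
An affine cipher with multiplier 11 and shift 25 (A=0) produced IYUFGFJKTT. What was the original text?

PHJKDKIBQQ

The inverse of 11 mod 26 is 19, since 11·19=209≡1. Apply D(y)=19·(y−25) mod 26:
I(8): 19·(8−25)=-323≡15 → P
Y(24): 19·(24−25)=-19≡7 → H
U(20): 19·(20−25)=-95≡9 → J
F(5): 19·(5−25)=-380≡10 → K
G(6): 19·(6−25)=-361≡3 → D
F(5): 19·(5−25)=-380≡10 → K
J(9): 19·(9−25)=-304≡8 → I
K(10): 19·(10−25)=-285≡1 → B
T(19): 19·(19−25)=-114≡16 → Q
T(19): 19·(19−25)=-114≡16 → Q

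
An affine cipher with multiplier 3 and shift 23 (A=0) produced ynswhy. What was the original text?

The inverse of 3 mod 26 is 9, since 3·9=27≡1. Apply D(y)=9·(y−23) mod 26:
y(24): 9·(24−23)=9 → j
n(13): 9·(13−23)=-90≡14 → o
s(18): 9·(18−23)=-45≡7 → h
w(22): 9·(22−23)=-9≡17 → r
h(7): 9·(7−23)=-144≡12 → m
y(24): 9·(24−23)=9 → j

johrmj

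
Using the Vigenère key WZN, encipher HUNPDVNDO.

Repeat the key across the message: WZNWZNWZN
H(7)+W(22): 29≡3 → D
U(20)+Z(25): 45≡19 → T
N(13)+N(13): 26≡0 → A
P(15)+W(22): 37≡11 → L
D(3)+Z(25): 28≡2 → C
V(21)+N(13): 34≡8 → I
N(13)+W(22): 35≡9 → J
D(3)+Z(25): 28≡2 → C
O(14)+N(13): 27≡1 → B

DTALCIJCB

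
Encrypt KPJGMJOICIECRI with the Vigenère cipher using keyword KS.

UHTYWBYAMAOUBA

Repeat the key across the message: KSKSKSKSKSKSKS
K(10)+K(10): 20 → U
P(15)+S(18): 33≡7 → H
J(9)+K(10): 19 → T
G(6)+S(18): 24 → Y
M(12)+K(10): 22 → W
J(9)+S(18): 27≡1 → B
O(14)+K(10): 24 → Y
I(8)+S(18): 26≡0 → A
C(2)+K(10): 12 → M
I(8)+S(18): 26≡0 → A
E(4)+K(10): 14 → O
C(2)+S(18): 20 → U
R(17)+K(10): 27≡1 → B
I(8)+S(18): 26≡0 → A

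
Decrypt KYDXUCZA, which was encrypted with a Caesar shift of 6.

ESXROWTU

K(10): 10−6=4 → E
Y(24): 24−6=18 → S
D(3): 3−6=-3≡23 → X
X(23): 23−6=17 → R
U(20): 20−6=14 → O
C(2): 2−6=-4≡22 → W
Z(25): 25−6=19 → T
A(0): 0−6=-6≡20 → U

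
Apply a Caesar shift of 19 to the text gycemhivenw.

zrvxfaboxgp

g(6): 6+19=25 → z
y(24): 24+19=43≡17 → r
c(2): 2+19=21 → v
e(4): 4+19=23 → x
m(12): 12+19=31≡5 → f
h(7): 7+19=26≡0 → a
i(8): 8+19=27≡1 → b
v(21): 21+19=40≡14 → o
e(4): 4+19=23 → x
n(13): 13+19=32≡6 → g
w(22): 22+19=41≡15 → p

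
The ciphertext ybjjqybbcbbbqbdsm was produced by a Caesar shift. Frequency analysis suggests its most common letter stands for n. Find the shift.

14

The most frequent ciphertext letter is b (appears 7 times).
b is position 1; n is position 13.
Shift = -12≡14.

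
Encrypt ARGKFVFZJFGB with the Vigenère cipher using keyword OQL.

Repeat the key across the message: OQLOQLOQLOQL
A(0)+O(14): 14 → O
R(17)+Q(16): 33≡7 → H
G(6)+L(11): 17 → R
K(10)+O(14): 24 → Y
F(5)+Q(16): 21 → V
V(21)+L(11): 32≡6 → G
F(5)+O(14): 19 → T
Z(25)+Q(16): 41≡15 → P
J(9)+L(11): 20 → U
F(5)+O(14): 19 → T
G(6)+Q(16): 22 → W
B(1)+L(11): 12 → M

OHRYVGTPUTWM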